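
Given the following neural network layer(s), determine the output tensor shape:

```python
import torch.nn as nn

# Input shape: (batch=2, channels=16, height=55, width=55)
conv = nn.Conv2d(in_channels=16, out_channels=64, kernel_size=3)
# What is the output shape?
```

Input: (2, 16, 55, 55) -> Output: (2, 64, 53, 53)

Answer: (2, 64, 53, 53)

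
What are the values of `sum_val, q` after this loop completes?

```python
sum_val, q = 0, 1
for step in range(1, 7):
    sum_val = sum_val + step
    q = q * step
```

Sum and factorial of 1 to 6
`sum_val, q` takes the values: (0, 1) → (1, 1) → (3, 1) → (3, 2) → (6, 2) → (6, 6) → (10, 6) → (10, 24) → (15, 24) → (15, 120) → (21, 120) → (21, 720)

Answer: 21, 720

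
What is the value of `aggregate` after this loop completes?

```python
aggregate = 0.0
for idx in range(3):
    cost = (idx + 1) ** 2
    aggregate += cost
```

Sum of squared losses 1² + 2² + ... + 3²
`aggregate` takes the values: 0.0 → 1.0 → 5.0 → 14.0

Answer: 14.0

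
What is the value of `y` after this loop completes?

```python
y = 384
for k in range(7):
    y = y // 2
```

Halve 7 times: 384 // 2^7 = 3
`y` takes the values: 384 → 192 → 96 → 48 → 24 → 12 → 6 → 3

Answer: 3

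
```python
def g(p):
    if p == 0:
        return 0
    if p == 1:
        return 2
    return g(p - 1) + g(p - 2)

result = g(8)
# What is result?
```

Build up from base cases: g(0)=0, g(1)=2, g(2)=2, g(3)=4, g(4)=6, g(5)=10, g(6)=16, ..., g(8)=42

Answer: 42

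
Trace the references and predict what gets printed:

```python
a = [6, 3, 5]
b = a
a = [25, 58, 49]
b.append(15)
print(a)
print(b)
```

Key concept: rebinding vs mutation: a is rebound to a new list, b still points at the original.
Step by step:
`a = [6, 3, 5]` → a = [6, 3, 5]
`b = a` → b = [6, 3, 5] (same object as a)
`a = [25, 58, 49]` → a = [25, 58, 49]
`b.append(15)` → b = [6, 3, 5, 15]
`print(a)` → prints [25, 58, 49]
`print(b)` → prints [6, 3, 5, 15]

Answer:
[25, 58, 49]
[6, 3, 5, 15]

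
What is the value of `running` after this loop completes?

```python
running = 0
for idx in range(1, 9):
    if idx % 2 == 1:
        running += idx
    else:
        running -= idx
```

Add odd, subtract even
`running` takes the values: 0 → 1 → -1 → 2 → -2 → 3 → -3 → 4 → -4

Answer: -4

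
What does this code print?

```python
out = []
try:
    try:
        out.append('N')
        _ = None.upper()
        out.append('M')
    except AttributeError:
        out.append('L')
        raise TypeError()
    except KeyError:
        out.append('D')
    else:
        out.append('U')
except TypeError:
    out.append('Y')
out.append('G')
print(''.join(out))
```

Execution trace: 'N' (inner try body) → 'L' (inner except AttributeError) → 'Y' (outer except TypeError) → 'G' (after the try/except). Output: NLYG

Answer: NLYG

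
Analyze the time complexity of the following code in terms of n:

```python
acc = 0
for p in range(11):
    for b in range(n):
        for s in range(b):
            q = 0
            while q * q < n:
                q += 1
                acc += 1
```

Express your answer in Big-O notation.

Each loop level contributes: 1 × n × n × √n. Multiplying the contributions gives O(n^2√n).

Answer: O(n^2√n)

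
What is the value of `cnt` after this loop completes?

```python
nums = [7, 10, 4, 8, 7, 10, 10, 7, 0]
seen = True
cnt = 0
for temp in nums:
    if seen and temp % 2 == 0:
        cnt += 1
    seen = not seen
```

Count even values at even positions
`cnt` takes the values: 0 → 1 → 2 → 3

Answer: 3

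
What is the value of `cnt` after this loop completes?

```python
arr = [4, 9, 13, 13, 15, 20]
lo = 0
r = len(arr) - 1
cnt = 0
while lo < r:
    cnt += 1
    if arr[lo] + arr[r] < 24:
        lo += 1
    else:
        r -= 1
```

Steps to find pair summing to 24
`cnt` takes the values: 0 → 1 → 2 → 3 → 4 → 5

Answer: 5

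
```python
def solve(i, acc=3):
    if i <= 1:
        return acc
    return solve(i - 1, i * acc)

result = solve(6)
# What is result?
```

Accumulator trace (n, acc): (6, 3) -> (5, 18) -> (4, 90) -> (3, 360) -> (2, 1080) -> (1, 2160) -> return 2160

Answer: 2160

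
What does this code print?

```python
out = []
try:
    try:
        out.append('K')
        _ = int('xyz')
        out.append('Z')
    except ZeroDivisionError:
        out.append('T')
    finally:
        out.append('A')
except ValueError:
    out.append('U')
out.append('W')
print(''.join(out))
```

Execution trace: 'K' (try body) → 'A' (finally) → 'U' (outer except ValueError) → 'W' (after the try/except). Output: KAUW

Answer: KAUW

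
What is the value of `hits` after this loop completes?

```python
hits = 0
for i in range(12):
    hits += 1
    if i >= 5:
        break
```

Loop breaks when i reaches 5, hits is 6
`hits` takes the values: 0 → 1 → 2 → 3 → 4 → 5 → 6

Answer: 6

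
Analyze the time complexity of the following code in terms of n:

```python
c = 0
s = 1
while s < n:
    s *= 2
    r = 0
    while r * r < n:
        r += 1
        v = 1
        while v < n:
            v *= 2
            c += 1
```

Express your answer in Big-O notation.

Each loop level contributes: log n × √n × log n. Multiplying the contributions gives O(√n log² n).

Answer: O(√n log² n)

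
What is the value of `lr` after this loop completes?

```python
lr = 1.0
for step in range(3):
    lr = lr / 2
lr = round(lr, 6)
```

Halving LR 3 times: 1 / 2^3
`lr` takes the values: 1.0 → 0.5 → 0.25 → 0.125

Answer: 0.125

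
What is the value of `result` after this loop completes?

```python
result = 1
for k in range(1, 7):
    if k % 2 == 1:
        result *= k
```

Product of odd numbers 1 to 6
`result` takes the values: 1 → 3 → 15

Answer: 15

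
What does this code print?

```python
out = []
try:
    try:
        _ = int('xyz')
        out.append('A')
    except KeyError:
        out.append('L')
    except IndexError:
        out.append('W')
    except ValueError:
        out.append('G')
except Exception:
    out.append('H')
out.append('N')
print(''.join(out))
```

Execution trace: 'G' (inner except ValueError) → 'N' (after the try/except). Output: GN

Answer: GN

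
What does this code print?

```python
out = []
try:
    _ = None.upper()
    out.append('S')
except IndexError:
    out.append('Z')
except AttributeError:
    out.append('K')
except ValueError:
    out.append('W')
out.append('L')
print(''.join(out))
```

Execution trace: 'K' (except AttributeError) → 'L' (after the try/except). Output: KL

Answer: KL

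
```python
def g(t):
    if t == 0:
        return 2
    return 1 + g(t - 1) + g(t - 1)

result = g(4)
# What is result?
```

g(t) = 1 + 2·g(t-1), g(0)=2. Closed form: (2+1)·2^4 - 1 = 47.

Answer: 47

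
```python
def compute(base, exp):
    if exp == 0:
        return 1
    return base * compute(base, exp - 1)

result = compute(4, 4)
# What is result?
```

compute(4, 4) = 4 * 4 * 4 * 4 = 256

Answer: 256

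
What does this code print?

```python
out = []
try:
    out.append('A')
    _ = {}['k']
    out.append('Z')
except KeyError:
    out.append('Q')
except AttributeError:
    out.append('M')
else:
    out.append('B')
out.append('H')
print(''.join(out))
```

Execution trace: 'A' (try body) → 'Q' (except KeyError) → 'H' (after the try/except). Output: AQH

Answer: AQH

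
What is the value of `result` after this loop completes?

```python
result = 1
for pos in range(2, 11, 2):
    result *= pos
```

Product of even numbers 2 to 10
`result` takes the values: 1 → 2 → 8 → 48 → 384 → 3840

Answer: 3840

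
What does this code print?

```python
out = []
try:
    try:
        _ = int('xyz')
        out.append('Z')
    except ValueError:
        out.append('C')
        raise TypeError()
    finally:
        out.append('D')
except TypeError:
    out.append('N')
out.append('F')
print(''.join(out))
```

Execution trace: 'C' (inner except ValueError) → 'D' (inner finally) → 'N' (outer except TypeError) → 'F' (after the try/except). Output: CDNF

Answer: CDNF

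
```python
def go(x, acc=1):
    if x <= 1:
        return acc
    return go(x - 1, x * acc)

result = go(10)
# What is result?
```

Accumulator trace (n, acc): (10, 1) -> (9, 10) -> (8, 90) -> (7, 720) -> (6, 5040) -> (5, 30240) -> (4, 151200) -> (3, 604800) -> (2, 1814400) -> (1, 3628800) -> return 3628800

Answer: 3628800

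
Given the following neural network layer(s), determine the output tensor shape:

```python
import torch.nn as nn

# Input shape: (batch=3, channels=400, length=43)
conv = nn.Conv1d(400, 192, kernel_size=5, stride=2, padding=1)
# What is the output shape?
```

Input: (3, 400, 43) -> Output: (3, 192, 21)

Answer: (3, 192, 21)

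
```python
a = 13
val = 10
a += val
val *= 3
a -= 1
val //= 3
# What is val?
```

Trace:
`a = 13` → a = 13
`val = 10` → val = 10
`a += val` → a = 23
`val *= 3` → val = 30
`a -= 1` → a = 22
`val //= 3` → val = 10
So val = 10

Answer: 10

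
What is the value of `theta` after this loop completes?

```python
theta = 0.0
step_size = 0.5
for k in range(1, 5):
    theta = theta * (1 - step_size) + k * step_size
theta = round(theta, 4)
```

Moving average with lr=0.5
`theta` takes the values: 0.0 → 0.5 → 1.25 → 2.125 → 3.0625

Answer: 3.0625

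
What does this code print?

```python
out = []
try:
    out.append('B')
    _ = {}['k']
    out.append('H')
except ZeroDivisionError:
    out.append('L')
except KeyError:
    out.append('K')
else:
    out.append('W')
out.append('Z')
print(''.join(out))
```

Execution trace: 'B' (try body) → 'K' (except KeyError) → 'Z' (after the try/except). Output: BKZ

Answer: BKZ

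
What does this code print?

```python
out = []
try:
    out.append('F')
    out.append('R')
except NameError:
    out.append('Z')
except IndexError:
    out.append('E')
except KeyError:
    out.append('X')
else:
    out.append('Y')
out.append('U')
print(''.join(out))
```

Execution trace: 'F' (try body) → 'R' (try body, no exception) → 'Y' (else) → 'U' (after the try/except). Output: FRYU

Answer: FRYU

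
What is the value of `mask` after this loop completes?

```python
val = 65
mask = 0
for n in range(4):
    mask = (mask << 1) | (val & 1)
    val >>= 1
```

Reverse lowest 4 bits of 65
`mask` takes the values: 0 → 1 → 2 → 4 → 8

Answer: 8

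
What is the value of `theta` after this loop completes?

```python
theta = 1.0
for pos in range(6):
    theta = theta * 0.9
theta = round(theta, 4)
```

Exponential decay: 1.0 * 0.9^6
`theta` takes the values: 1.0 → 0.9 → 0.81 → 0.729 → 0.6561 → 0.59049 → 0.531441 → 0.5314

Answer: 0.5314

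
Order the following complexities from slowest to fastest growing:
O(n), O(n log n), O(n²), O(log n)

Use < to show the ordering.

Ordered by growth rate: O(log n) < O(n) < O(n log n) < O(n²)

Answer: O(log n) < O(n) < O(n log n) < O(n²)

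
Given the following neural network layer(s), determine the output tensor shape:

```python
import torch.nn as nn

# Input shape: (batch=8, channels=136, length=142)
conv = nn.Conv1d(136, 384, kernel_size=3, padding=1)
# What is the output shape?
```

Input: (8, 136, 142) -> Output: (8, 384, 142)

Answer: (8, 384, 142)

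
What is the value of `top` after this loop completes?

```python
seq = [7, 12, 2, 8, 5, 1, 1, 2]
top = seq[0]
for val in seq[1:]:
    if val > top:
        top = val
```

Maximum of [7, 12, 2, 8, 5, 1, 1, 2]
`top` takes the values: 7 → 12

Answer: 12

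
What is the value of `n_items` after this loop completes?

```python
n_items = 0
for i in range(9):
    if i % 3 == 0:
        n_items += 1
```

Count numbers divisible by 3 in range(9)
`n_items` takes the values: 0 → 1 → 2 → 3

Answer: 3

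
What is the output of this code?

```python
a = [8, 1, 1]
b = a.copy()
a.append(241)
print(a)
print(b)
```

Key concept: list.copy() creates independent copy.
Step by step:
`a = [8, 1, 1]` → a = [8, 1, 1]
`b = a.copy()` → b = [8, 1, 1]
`a.append(241)` → a = [8, 1, 1, 241]
`print(a)` → prints [8, 1, 1, 241]
`print(b)` → prints [8, 1, 1]

Answer:
[8, 1, 1, 241]
[8, 1, 1]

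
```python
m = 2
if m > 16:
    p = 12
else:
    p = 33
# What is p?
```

Trace:
`m = 2` → m = 2
`if m > 16: ...` → m > 16 is False, take else branch → p = 33
So p = 33

Answer: 33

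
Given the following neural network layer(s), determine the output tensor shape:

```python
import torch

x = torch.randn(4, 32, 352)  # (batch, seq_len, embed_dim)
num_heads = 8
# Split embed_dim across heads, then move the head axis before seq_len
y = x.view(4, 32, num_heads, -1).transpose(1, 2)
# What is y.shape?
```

Input: (4, 32, 352) -> head_dim = 352 // 8 = 44; after view: (4, 32, 8, 44) -> after transpose(1, 2): (4, 8, 32, 44) -> Output: (4, 8, 32, 44)

Answer: (4, 8, 32, 44)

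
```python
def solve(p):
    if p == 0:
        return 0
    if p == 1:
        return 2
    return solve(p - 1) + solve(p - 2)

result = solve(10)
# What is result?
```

Build up from base cases: solve(0)=0, solve(1)=2, solve(2)=2, solve(3)=4, solve(4)=6, solve(5)=10, solve(6)=16, ..., solve(10)=110

Answer: 110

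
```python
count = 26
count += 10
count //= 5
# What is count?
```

Trace:
`count = 26` → count = 26
`count += 10` → count = 36
`count //= 5` → count = 7
So count = 7

Answer: 7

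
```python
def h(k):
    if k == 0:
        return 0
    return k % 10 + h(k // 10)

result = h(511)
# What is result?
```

Sum of digits of 511: 1 + 1 + 5 = 7

Answer: 7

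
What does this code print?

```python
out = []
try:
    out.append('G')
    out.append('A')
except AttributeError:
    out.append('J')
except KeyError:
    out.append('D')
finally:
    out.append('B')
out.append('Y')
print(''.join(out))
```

Execution trace: 'G' (try body) → 'A' (try body, no exception) → 'B' (finally) → 'Y' (after the try/except). Output: GABY

Answer: GABY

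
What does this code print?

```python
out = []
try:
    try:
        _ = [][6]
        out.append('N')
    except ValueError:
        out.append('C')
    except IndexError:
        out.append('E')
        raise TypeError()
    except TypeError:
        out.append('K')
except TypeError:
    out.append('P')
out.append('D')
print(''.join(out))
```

Execution trace: 'E' (inner except IndexError) → 'P' (outer except TypeError) → 'D' (after the try/except). Output: EPD

Answer: EPD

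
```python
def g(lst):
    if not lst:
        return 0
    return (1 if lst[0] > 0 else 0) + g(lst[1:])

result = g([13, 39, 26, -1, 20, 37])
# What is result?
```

Count of positive elements in [13, 39, 26, -1, 20, 37] = 5

Answer: 5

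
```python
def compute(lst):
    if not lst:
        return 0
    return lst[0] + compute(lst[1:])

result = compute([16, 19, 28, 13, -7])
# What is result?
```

16 + 19 + 28 + 13 + (-7) + 0 = 69

Answer: 69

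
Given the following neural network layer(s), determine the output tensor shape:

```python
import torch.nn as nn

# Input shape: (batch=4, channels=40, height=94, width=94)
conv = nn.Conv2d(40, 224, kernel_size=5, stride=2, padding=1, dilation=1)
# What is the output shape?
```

Input: (4, 40, 94, 94) -> Output: (4, 224, 46, 46)

Answer: (4, 224, 46, 46)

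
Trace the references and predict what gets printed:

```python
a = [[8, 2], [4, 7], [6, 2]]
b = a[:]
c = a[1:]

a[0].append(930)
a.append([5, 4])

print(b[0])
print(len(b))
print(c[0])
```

Key concept: slice with nested mutation.
Step by step:
`a = [[8, 2], [4, 7], [6, 2]]` → a = [[8, 2], [4, 7], [6, 2]]
`b = a[:]` → b = [[8, 2], [4, 7], [6, 2]]
`c = a[1:]` → c = [[4, 7], [6, 2]]
`a[0].append(930)` → a = [[8, 2, 930], [4, 7], [6, 2]]; b = [[8, 2, 930], [4, 7], [6, 2]]
`a.append([5, 4])` → a = [[8, 2, 930], [4, 7], [6, 2], [5, 4]]
`print(b[0])` → prints [8, 2, 930]
`print(len(b))` → prints 3
`print(c[0])` → prints [4, 7]

Answer:
[8, 2, 930]
3
[4, 7]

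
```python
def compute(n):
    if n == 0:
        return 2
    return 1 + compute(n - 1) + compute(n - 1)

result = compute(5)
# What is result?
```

compute(n) = 1 + 2·compute(n-1), compute(0)=2. Closed form: (2+1)·2^5 - 1 = 95.

Answer: 95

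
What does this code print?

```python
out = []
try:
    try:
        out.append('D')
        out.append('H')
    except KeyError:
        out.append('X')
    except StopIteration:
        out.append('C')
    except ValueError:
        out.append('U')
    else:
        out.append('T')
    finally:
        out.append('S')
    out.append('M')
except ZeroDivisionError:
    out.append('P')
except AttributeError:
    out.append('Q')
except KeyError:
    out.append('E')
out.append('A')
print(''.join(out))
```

Execution trace: 'D' (inner try body) → 'H' (inner try body, no exception) → 'T' (inner else) → 'S' (inner finally) → 'M' (try body, no exception) → 'A' (after the try/except). Output: DHTSMA

Answer: DHTSMA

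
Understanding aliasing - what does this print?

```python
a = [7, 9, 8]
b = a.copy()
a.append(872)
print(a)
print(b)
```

Key concept: list.copy() creates independent copy.
Step by step:
`a = [7, 9, 8]` → a = [7, 9, 8]
`b = a.copy()` → b = [7, 9, 8]
`a.append(872)` → a = [7, 9, 8, 872]
`print(a)` → prints [7, 9, 8, 872]
`print(b)` → prints [7, 9, 8]

Answer:
[7, 9, 8, 872]
[7, 9, 8]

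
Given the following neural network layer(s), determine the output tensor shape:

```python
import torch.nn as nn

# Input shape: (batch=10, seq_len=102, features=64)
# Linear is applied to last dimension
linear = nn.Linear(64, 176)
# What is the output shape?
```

Input: (10, 102, 64) -> Output: (10, 102, 176)

Answer: (10, 102, 176)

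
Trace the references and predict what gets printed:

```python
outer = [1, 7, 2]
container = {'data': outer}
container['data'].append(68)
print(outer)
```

Key concept: dict holds reference to list.
Step by step:
`outer = [1, 7, 2]` → outer = [1, 7, 2]
`container = {'data': outer}` → container = {'data': [1, 7, 2]}
`container['data'].append(68)` → outer = [1, 7, 2, 68]; container = {'data': [1, 7, 2, 68]}
`print(outer)` → prints [1, 7, 2, 68]

Answer: [1, 7, 2, 68]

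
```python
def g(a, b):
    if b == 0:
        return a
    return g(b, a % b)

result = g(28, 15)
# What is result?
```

g(28, 15) -> g(15, 13) -> g(13, 2) -> g(2, 1) -> g(1, 0) -> 1

Answer: 1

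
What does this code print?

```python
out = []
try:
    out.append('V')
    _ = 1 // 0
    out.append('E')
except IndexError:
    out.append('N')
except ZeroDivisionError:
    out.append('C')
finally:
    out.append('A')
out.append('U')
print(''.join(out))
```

Execution trace: 'V' (try body) → 'C' (except ZeroDivisionError) → 'A' (finally) → 'U' (after the try/except). Output: VCAU

Answer: VCAU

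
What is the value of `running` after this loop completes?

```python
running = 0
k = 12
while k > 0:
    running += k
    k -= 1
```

Sum 12 down to 1
`running` takes the values: 0 → 12 → 23 → 33 → 42 → 50 → 57 → 63 → 68 → 72 → 75 → 77 → 78

Answer: 78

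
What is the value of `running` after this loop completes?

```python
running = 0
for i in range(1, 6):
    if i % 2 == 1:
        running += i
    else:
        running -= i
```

Add odd, subtract even
`running` takes the values: 0 → 1 → -1 → 2 → -2 → 3

Answer: 3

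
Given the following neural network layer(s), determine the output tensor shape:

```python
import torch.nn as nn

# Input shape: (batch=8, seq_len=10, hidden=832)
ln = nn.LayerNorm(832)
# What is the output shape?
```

Input: (8, 10, 832) -> Output: (8, 10, 832)

Answer: (8, 10, 832)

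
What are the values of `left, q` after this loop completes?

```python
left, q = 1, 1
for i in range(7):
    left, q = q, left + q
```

Fibonacci: after 7 iterations
`left, q` takes the values: (1, 1) → (1, 2) → (2, 3) → (3, 5) → (5, 8) → (8, 13) → (13, 21) → (21, 34)

Answer: 21, 34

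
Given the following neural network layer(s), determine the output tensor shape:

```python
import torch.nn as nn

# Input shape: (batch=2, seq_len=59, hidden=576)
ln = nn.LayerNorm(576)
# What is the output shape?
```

Input: (2, 59, 576) -> Output: (2, 59, 576)

Answer: (2, 59, 576)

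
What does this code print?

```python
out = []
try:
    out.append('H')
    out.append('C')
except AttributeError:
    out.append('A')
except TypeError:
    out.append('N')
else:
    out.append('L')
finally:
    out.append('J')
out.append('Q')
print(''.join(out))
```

Execution trace: 'H' (try body) → 'C' (try body, no exception) → 'L' (else) → 'J' (finally) → 'Q' (after the try/except). Output: HCLJQ

Answer: HCLJQ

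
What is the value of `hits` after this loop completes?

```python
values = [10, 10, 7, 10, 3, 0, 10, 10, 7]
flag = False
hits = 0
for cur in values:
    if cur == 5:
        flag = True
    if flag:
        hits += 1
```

Count elements after first 5 in [10, 10, 7, 10, 3, 0, 10, 10, 7]
`hits` takes the values: 0

Answer: 0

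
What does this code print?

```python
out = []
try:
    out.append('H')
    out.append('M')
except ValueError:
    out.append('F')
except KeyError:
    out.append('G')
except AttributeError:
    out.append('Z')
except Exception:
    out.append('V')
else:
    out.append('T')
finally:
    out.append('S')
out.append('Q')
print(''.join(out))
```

Execution trace: 'H' (try body) → 'M' (try body, no exception) → 'T' (else) → 'S' (finally) → 'Q' (after the try/except). Output: HMTSQ

Answer: HMTSQ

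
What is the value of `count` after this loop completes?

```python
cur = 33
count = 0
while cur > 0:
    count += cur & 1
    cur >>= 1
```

Count set bits in 33 (binary: 0b100001)
`count` takes the values: 0 → 1 → 2

Answer: 2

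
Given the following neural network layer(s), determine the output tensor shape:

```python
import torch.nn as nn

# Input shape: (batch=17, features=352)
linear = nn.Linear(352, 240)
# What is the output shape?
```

Input: (17, 352) -> Output: (17, 240)

Answer: (17, 240)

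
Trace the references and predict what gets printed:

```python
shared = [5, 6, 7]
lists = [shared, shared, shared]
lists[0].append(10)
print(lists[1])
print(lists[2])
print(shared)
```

Key concept: list of same reference.
Step by step:
`shared = [5, 6, 7]` → shared = [5, 6, 7]
`lists = [shared, shared, shared]` → lists = [[5, 6, 7], [5, 6, 7], [5, 6, 7]]
`lists[0].append(10)` → shared = [5, 6, 7, 10]; lists = [[5, 6, 7, 10], [5, 6, 7, 10], [5, 6, 7, 10]]
`print(lists[1])` → prints [5, 6, 7, 10]
`print(lists[2])` → prints [5, 6, 7, 10]
`print(shared)` → prints [5, 6, 7, 10]

Answer:
[5, 6, 7, 10]
[5, 6, 7, 10]
[5, 6, 7, 10]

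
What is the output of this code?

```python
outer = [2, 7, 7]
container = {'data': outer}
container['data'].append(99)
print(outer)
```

Key concept: dict holds reference to list.
Step by step:
`outer = [2, 7, 7]` → outer = [2, 7, 7]
`container = {'data': outer}` → container = {'data': [2, 7, 7]}
`container['data'].append(99)` → outer = [2, 7, 7, 99]; container = {'data': [2, 7, 7, 99]}
`print(outer)` → prints [2, 7, 7, 99]

Answer: [2, 7, 7, 99]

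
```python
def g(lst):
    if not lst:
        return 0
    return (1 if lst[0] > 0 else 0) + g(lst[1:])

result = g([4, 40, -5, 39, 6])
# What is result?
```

Count of positive elements in [4, 40, -5, 39, 6] = 4

Answer: 4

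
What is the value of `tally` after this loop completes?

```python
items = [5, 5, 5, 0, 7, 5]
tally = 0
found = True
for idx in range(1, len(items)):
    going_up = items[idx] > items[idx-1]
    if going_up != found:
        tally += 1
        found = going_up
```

Count direction changes in [5, 5, 5, 0, 7, 5]
`tally` takes the values: 0 → 1 → 2 → 3

Answer: 3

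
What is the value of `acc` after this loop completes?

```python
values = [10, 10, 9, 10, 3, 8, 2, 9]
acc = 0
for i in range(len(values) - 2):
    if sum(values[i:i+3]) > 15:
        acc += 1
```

Count windows with sum > 15
`acc` takes the values: 0 → 1 → 2 → 3 → 4 → 5

Answer: 5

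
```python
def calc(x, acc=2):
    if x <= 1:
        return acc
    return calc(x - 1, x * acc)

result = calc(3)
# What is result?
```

Accumulator trace (n, acc): (3, 2) -> (2, 6) -> (1, 12) -> return 12

Answer: 12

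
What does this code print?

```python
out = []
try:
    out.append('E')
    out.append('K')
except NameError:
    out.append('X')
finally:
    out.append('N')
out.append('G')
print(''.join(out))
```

Execution trace: 'E' (try body) → 'K' (try body, no exception) → 'N' (finally) → 'G' (after the try/except). Output: EKNG

Answer: EKNG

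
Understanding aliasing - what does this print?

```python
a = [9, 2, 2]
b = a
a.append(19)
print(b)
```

Key concept: basic list aliasing.
Step by step:
`a = [9, 2, 2]` → a = [9, 2, 2]
`b = a` → b = [9, 2, 2] (same object as a)
`a.append(19)` → a = [9, 2, 2, 19] (same object as b); b = [9, 2, 2, 19] (same object as a)
`print(b)` → prints [9, 2, 2, 19]

Answer: [9, 2, 2, 19]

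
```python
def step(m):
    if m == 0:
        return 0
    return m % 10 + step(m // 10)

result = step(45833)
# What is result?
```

Sum of digits of 45833: 3 + 3 + 8 + 5 + 4 = 23

Answer: 23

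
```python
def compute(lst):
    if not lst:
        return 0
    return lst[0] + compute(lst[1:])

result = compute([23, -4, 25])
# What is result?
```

23 + (-4) + 25 + 0 = 44

Answer: 44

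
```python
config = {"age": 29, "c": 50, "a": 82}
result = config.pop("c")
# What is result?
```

Trace:
`config = {"age": 29, "c": 50, "a": 82}` → config = {'age': 29, 'c': 50, 'a': 82}
`result = config.pop("c")` → config = {'age': 29, 'a': 82}; result = 50
So result = 50

Answer: 50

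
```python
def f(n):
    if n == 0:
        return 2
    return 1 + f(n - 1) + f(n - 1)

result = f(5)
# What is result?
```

f(n) = 1 + 2·f(n-1), f(0)=2. Closed form: (2+1)·2^5 - 1 = 95.

Answer: 95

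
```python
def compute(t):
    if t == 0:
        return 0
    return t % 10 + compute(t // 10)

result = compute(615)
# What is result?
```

Sum of digits of 615: 5 + 1 + 6 = 12

Answer: 12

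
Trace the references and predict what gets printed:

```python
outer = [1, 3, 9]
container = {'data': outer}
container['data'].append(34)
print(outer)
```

Key concept: dict holds reference to list.
Step by step:
`outer = [1, 3, 9]` → outer = [1, 3, 9]
`container = {'data': outer}` → container = {'data': [1, 3, 9]}
`container['data'].append(34)` → outer = [1, 3, 9, 34]; container = {'data': [1, 3, 9, 34]}
`print(outer)` → prints [1, 3, 9, 34]

Answer: [1, 3, 9, 34]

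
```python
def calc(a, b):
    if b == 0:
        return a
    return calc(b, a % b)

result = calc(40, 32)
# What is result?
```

calc(40, 32) -> calc(32, 8) -> calc(8, 0) -> 8

Answer: 8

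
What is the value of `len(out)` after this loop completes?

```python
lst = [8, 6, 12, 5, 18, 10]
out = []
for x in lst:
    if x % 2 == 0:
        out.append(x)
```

Count even numbers in [8, 6, 12, 5, 18, 10]
`out` takes the values: [] → [8] → [8, 6] → [8, 6, 12] → [8, 6, 12, 18] → [8, 6, 12, 18, 10]
So `len(out)` = 5

Answer: 5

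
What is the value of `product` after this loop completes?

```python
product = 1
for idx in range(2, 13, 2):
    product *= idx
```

Product of even numbers 2 to 12
`product` takes the values: 1 → 2 → 8 → 48 → 384 → 3840 → 46080

Answer: 46080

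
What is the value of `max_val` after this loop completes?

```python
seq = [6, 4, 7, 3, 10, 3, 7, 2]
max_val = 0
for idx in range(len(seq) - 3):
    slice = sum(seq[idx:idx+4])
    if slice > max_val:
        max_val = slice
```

Max sum of 4-element window in [6, 4, 7, 3, 10, 3, 7, 2]
`max_val` takes the values: 0 → 20 → 24

Answer: 24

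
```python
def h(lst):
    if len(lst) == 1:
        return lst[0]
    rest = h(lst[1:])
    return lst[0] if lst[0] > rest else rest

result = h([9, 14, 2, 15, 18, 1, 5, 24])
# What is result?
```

Recursive max over [9, 14, 2, 15, 18, 1, 5, 24] = 24

Answer: 24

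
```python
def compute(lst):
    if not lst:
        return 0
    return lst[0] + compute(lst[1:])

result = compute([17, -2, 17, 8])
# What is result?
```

17 + (-2) + 17 + 8 + 0 = 40

Answer: 40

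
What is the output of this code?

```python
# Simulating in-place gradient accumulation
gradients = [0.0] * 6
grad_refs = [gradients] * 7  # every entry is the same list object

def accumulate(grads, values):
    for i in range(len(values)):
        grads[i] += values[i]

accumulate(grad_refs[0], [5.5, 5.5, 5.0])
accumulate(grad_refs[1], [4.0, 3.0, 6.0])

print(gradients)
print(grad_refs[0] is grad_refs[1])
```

Key concept: gradient accumulation aliasing.
Step by step:
`gradients = [0.0] * 6` → gradients = [0.0, 0.0, 0.0, 0.0, 0.0, 0.0]
`grad_refs = [gradients] * 7` → grad_refs = [[0.0, 0.0, 0.0, 0.0, 0.0, 0.0], [0.0, 0.0, 0.0, 0.0, 0.0, 0.0], [0.0, 0.0, 0.0, 0.0, 0.0, 0.0], [0.0, 0.0, 0.0, 0.0, 0.0, 0.0], [0.0, 0.0, 0.0, 0.0, 0.0, 0.0], [0.0, 0.0, 0.0, 0.0, 0.0, 0.0], [0.0, 0.0, 0.0, 0.0, 0.0, 0.0]]
`accumulate(grad_refs[0], [5.5, 5.5, 5.0])` → gradients = [5.5, 5.5, 5.0, 0.0, 0.0, 0.0]; grad_refs = [[5.5, 5.5, 5.0, 0.0, 0.0, 0.0], [5.5, 5.5, 5.0, 0.0, 0.0, 0.0], [5.5, 5.5, 5.0, 0.0, 0.0, 0.0], [5.5, 5.5, 5.0, 0.0, 0.0, 0.0], [5.5, 5.5, 5.0, 0.0, 0.0, 0.0], [5.5, 5.5, 5.0, 0.0, 0.0, 0.0], [5.5, 5.5, 5.0, 0.0, 0.0, 0.0]]
`accumulate(grad_refs[1], [4.0, 3.0, 6.0])` → gradients = [9.5, 8.5, 11.0, 0.0, 0.0, 0.0]; grad_refs = [[9.5, 8.5, 11.0, 0.0, 0.0, 0.0], [9.5, 8.5, 11.0, 0.0, 0.0, 0.0], [9.5, 8.5, 11.0, 0.0, 0.0, 0.0], [9.5, 8.5, 11.0, 0.0, 0.0, 0.0], [9.5, 8.5, 11.0, 0.0, 0.0, 0.0], [9.5, 8.5, 11.0, 0.0, 0.0, 0.0], [9.5, 8.5, 11.0, 0.0, 0.0, 0.0]]
`print(gradients)` → prints [9.5, 8.5, 11.0, 0.0, 0.0, 0.0]
`print(grad_refs[0] is grad_refs[1])` → prints True

Answer:
[9.5, 8.5, 11.0, 0.0, 0.0, 0.0]
True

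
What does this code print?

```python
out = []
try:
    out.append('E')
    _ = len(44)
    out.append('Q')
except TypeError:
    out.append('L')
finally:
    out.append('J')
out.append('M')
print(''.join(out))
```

Execution trace: 'E' (try body) → 'L' (except TypeError) → 'J' (finally) → 'M' (after the try/except). Output: ELJM

Answer: ELJM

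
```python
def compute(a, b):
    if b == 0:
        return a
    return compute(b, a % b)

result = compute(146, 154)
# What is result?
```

compute(146, 154) -> compute(154, 146) -> compute(146, 8) -> compute(8, 2) -> compute(2, 0) -> 2

Answer: 2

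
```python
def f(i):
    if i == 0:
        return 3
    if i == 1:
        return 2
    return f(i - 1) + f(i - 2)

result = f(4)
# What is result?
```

Build up from base cases: f(0)=3, f(1)=2, f(2)=5, f(3)=7, f(4)=12

Answer: 12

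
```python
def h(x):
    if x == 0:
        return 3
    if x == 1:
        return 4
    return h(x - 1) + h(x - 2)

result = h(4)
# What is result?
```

Build up from base cases: h(0)=3, h(1)=4, h(2)=7, h(3)=11, h(4)=18

Answer: 18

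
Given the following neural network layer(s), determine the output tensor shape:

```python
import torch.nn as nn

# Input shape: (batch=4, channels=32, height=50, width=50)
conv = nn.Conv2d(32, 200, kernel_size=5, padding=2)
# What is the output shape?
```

Input: (4, 32, 50, 50) -> Output: (4, 200, 50, 50)

Answer: (4, 200, 50, 50)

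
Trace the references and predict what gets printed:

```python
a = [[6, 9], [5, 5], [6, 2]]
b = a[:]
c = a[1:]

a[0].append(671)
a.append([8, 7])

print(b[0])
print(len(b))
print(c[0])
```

Key concept: slice with nested mutation.
Step by step:
`a = [[6, 9], [5, 5], [6, 2]]` → a = [[6, 9], [5, 5], [6, 2]]
`b = a[:]` → b = [[6, 9], [5, 5], [6, 2]]
`c = a[1:]` → c = [[5, 5], [6, 2]]
`a[0].append(671)` → a = [[6, 9, 671], [5, 5], [6, 2]]; b = [[6, 9, 671], [5, 5], [6, 2]]
`a.append([8, 7])` → a = [[6, 9, 671], [5, 5], [6, 2], [8, 7]]
`print(b[0])` → prints [6, 9, 671]
`print(len(b))` → prints 3
`print(c[0])` → prints [5, 5]

Answer:
[6, 9, 671]
3
[5, 5]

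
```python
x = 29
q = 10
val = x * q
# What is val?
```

Trace:
`x = 29` → x = 29
`q = 10` → q = 10
`val = x * q` → val = 290
So val = 290

Answer: 290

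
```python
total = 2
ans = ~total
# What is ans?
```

Trace:
`total = 2` → total = 2
`ans = ~total` → ans = -3
So ans = -3

Answer: -3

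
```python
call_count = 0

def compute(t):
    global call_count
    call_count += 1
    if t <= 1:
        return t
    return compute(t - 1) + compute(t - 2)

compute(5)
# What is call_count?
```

Calls(t) = 1 + Calls(t-1) + Calls(t-2); Calls(0)=Calls(1)=1. For t=5 this gives 15.

Answer: 15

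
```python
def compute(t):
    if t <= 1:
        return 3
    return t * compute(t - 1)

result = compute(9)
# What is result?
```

compute(9) = 9 * 8 * 7 * 6 * 5 * 4 * 3 * 2 * 3 = 1088640

Answer: 1088640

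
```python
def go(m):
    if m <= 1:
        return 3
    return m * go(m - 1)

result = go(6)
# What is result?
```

go(6) = 6 * 5 * 4 * 3 * 2 * 3 = 2160

Answer: 2160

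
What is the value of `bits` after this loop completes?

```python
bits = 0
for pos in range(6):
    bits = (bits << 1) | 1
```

Build 6 consecutive 1-bits: 0b111111
`bits` takes the values: 0 → 1 → 3 → 7 → 15 → 31 → 63

Answer: 63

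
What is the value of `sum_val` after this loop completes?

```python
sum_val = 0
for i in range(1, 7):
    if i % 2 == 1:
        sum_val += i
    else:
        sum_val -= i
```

Add odd, subtract even
`sum_val` takes the values: 0 → 1 → -1 → 2 → -2 → 3 → -3

Answer: -3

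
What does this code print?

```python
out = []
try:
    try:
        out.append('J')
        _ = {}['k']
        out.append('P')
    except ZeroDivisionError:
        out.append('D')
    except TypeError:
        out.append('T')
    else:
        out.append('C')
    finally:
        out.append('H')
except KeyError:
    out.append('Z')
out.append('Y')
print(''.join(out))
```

Execution trace: 'J' (try body) → 'H' (finally) → 'Z' (outer except KeyError) → 'Y' (after the try/except). Output: JHZY

Answer: JHZY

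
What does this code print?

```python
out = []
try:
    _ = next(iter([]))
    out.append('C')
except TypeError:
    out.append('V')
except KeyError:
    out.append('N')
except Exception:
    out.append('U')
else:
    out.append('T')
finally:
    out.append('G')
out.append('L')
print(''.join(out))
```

Execution trace: 'U' (except Exception) → 'G' (finally) → 'L' (after the try/except). Output: UGL

Answer: UGL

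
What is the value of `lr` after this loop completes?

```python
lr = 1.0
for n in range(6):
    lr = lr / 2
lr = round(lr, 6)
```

Halving LR 6 times: 1 / 2^6
`lr` takes the values: 1.0 → 0.5 → 0.25 → 0.125 → 0.0625 → 0.03125 → 0.015625

Answer: 0.015625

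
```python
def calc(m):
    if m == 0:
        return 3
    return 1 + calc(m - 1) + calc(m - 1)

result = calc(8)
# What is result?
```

calc(m) = 1 + 2·calc(m-1), calc(0)=3. Closed form: (3+1)·2^8 - 1 = 1023.

Answer: 1023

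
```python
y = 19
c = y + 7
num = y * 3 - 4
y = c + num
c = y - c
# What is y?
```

Trace:
`y = 19` → y = 19
`c = y + 7` → c = 26
`num = y * 3 - 4` → num = 53
`y = c + num` → y = 79
`c = y - c` → c = 53
So y = 79

Answer: 79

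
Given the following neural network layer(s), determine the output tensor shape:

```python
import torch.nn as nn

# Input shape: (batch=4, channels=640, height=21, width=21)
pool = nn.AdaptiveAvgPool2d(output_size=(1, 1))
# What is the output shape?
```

Input: (4, 640, 21, 21) -> Output: (4, 640, 1, 1)

Answer: (4, 640, 1, 1)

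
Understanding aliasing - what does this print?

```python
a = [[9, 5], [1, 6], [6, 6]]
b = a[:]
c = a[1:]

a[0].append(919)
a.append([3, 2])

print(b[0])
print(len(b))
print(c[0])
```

Key concept: slice with nested mutation.
Step by step:
`a = [[9, 5], [1, 6], [6, 6]]` → a = [[9, 5], [1, 6], [6, 6]]
`b = a[:]` → b = [[9, 5], [1, 6], [6, 6]]
`c = a[1:]` → c = [[1, 6], [6, 6]]
`a[0].append(919)` → a = [[9, 5, 919], [1, 6], [6, 6]]; b = [[9, 5, 919], [1, 6], [6, 6]]
`a.append([3, 2])` → a = [[9, 5, 919], [1, 6], [6, 6], [3, 2]]
`print(b[0])` → prints [9, 5, 919]
`print(len(b))` → prints 3
`print(c[0])` → prints [1, 6]

Answer:
[9, 5, 919]
3
[1, 6]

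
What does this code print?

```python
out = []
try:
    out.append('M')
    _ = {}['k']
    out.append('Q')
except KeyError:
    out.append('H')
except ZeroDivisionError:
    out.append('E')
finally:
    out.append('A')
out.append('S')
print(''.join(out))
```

Execution trace: 'M' (try body) → 'H' (except KeyError) → 'A' (finally) → 'S' (after the try/except). Output: MHAS

Answer: MHAS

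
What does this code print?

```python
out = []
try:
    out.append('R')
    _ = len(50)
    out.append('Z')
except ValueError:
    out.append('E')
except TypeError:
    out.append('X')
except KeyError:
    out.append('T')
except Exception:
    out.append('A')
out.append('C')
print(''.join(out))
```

Execution trace: 'R' (try body) → 'X' (except TypeError) → 'C' (after the try/except). Output: RXC

Answer: RXC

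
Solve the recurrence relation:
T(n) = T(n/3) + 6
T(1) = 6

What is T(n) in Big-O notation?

Each step divides n by 3 and adds 6. After log_3(n) steps we reach T(1)=6. So T(n) = 6·log_3(n) + 6 = O(log n).

Answer: O(log n)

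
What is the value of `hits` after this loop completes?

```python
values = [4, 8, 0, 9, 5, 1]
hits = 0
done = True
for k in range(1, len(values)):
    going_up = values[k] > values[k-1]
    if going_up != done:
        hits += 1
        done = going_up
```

Count direction changes in [4, 8, 0, 9, 5, 1]
`hits` takes the values: 0 → 1 → 2 → 3

Answer: 3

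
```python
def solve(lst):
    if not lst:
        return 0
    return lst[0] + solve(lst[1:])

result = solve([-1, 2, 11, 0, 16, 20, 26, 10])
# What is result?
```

(-1) + 2 + 11 + 0 + 16 + 20 + 26 + 10 + 0 = 84

Answer: 84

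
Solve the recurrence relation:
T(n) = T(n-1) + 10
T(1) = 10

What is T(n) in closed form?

Unrolling: T(n) = T(1) + 10·(n-1) = 10 + 10(n-1) = 10n.

Answer: T(n) = 10n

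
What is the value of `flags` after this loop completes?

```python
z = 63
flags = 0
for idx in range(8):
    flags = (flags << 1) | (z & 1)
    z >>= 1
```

Reverse lowest 8 bits of 63
`flags` takes the values: 0 → 1 → 3 → 7 → 15 → 31 → 63 → 126 → 252

Answer: 252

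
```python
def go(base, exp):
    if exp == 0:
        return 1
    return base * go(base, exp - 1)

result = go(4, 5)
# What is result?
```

go(4, 5) = 4 * 4 * 4 * 4 * 4 = 1024

Answer: 1024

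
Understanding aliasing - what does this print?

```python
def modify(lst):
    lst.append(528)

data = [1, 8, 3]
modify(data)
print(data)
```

Key concept: function modifies passed list.
Step by step:
`data = [1, 8, 3]` → data = [1, 8, 3]
`modify(data)` → data = [1, 8, 3, 528]
`print(data)` → prints [1, 8, 3, 528]

Answer: [1, 8, 3, 528]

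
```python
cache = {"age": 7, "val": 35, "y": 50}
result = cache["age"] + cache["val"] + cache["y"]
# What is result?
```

Trace:
`cache = {"age": 7, "val": 35, "y": 50}` → cache = {'age': 7, 'val': 35, 'y': 50}
`result = cache["age"] + cache["val"] + cache["y"]` → result = 92
So result = 92

Answer: 92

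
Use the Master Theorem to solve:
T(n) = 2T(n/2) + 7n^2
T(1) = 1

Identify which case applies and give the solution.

a=2, b=2, f(n)=7n^2. log_2(2) = 1. Since c=2 > 1 and the regularity condition holds (2(n/2)^2 = (2/2^2)n^2 with 2/2^2 < 1), Case 3 applies: T(n) = Θ(f(n)) = O(n^2).

Answer: O(n^2) - Case 3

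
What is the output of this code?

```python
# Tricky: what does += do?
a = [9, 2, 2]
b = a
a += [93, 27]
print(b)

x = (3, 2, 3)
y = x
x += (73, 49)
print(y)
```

Key concept: += behavior differs for mutable vs immutable.
Step by step:
`a = [9, 2, 2]` → a = [9, 2, 2]
`b = a` → b = [9, 2, 2] (same object as a)
`a += [93, 27]` → a = [9, 2, 2, 93, 27] (same object as b); b = [9, 2, 2, 93, 27] (same object as a)
`print(b)` → prints [9, 2, 2, 93, 27]
`x = (3, 2, 3)` → x = (3, 2, 3)
`y = x` → y = (3, 2, 3)
`x += (73, 49)` → x = (3, 2, 3, 73, 49)
`print(y)` → prints (3, 2, 3)

Answer:
[9, 2, 2, 93, 27]
(3, 2, 3)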